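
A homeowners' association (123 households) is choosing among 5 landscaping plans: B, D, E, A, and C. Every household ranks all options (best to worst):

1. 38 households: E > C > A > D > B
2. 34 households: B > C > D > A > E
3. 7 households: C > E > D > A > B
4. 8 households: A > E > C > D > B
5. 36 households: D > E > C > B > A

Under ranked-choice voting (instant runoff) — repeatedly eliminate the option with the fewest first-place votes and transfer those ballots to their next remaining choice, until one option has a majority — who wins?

Round 1: B 34, D 36, E 38, A 8, C 7. Eliminate C.
Round 2: B 34, D 36, E 45, A 8. Eliminate A.
Round 3: B 34, D 36, E 53. Eliminate B.
Round 4: D 70, E 53. D has a majority.

D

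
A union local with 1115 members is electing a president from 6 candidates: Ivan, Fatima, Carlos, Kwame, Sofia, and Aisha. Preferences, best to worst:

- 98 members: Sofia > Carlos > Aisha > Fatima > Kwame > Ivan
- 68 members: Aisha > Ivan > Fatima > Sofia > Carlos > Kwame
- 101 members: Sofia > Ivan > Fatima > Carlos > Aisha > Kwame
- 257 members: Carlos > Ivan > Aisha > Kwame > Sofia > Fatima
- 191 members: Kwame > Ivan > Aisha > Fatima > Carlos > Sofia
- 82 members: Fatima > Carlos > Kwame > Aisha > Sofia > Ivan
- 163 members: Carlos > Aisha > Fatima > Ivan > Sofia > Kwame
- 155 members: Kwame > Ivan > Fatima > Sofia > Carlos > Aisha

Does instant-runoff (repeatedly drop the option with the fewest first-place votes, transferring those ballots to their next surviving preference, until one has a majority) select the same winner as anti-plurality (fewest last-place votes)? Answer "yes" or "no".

Instant-runoff — R1 Ivan 0, Fatima 82, Carlos 420, Kwame 346, Sofia 199, Aisha 68 (Ivan out); R2 Fatima 82, Carlos 420, Kwame 346, Sofia 199, Aisha 68 (Aisha out); R3 Fatima 150, Carlos 420, Kwame 346, Sofia 199 (Fatima out); R4 Carlos 502, Kwame 346, Sofia 267 (Sofia out); R5 Carlos 769, Kwame 346 (Carlos winner). Winner: Carlos.
Anti-plurality — last-place votes: Ivan 180, Fatima 257, Carlos 0, Kwame 332, Sofia 191, Aisha 155. Winner: Carlos.
The two methods agree.

yes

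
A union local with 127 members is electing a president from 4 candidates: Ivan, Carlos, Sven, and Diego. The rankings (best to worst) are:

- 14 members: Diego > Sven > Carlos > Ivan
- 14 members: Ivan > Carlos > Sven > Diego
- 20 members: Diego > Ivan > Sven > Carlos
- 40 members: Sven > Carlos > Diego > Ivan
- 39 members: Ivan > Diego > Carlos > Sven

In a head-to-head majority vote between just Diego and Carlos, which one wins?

Diego

Voters preferring Diego to Carlos: 73; preferring Carlos to Diego: 54.
Diego wins the head-to-head.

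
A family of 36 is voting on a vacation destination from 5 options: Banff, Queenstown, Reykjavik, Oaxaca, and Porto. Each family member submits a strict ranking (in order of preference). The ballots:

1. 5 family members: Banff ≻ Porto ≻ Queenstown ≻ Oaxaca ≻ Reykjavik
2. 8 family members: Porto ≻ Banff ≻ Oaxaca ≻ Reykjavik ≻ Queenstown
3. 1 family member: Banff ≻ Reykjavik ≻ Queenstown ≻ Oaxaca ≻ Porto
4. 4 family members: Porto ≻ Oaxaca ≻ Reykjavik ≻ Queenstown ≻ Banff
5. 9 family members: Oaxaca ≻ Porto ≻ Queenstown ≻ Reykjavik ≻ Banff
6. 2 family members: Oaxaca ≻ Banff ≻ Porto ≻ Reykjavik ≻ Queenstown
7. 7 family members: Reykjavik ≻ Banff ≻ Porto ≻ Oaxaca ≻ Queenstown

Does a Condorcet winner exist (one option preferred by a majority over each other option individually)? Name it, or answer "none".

Porto

Porto vs Banff: 21–15 for Porto.
Porto vs Queenstown: 35–1 for Porto.
Porto vs Reykjavik: 28–8 for Porto.
Porto vs Oaxaca: 24–12 for Porto.
Porto beats every other option head-to-head.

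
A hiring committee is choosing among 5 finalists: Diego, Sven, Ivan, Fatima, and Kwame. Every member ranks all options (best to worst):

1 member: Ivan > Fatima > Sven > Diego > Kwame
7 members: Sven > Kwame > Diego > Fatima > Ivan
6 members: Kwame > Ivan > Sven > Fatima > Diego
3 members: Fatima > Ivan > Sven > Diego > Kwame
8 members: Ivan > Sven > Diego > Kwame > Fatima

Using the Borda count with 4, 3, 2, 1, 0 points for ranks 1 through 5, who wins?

Diego: 1·1 + 7·2 + 6·0 + 3·1 + 8·2 = 34
Sven: 1·2 + 7·4 + 6·2 + 3·2 + 8·3 = 72
Ivan: 1·4 + 7·0 + 6·3 + 3·3 + 8·4 = 63
Fatima: 1·3 + 7·1 + 6·1 + 3·4 + 8·0 = 28
Kwame: 1·0 + 7·3 + 6·4 + 3·0 + 8·1 = 53
Sven has the highest Borda score (72).

Sven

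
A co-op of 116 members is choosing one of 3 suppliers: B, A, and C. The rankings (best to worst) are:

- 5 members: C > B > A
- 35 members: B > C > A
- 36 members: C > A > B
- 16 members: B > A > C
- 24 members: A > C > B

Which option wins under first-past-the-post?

B

First-place votes: B 51, A 24, C 41.
B has the most first-place votes.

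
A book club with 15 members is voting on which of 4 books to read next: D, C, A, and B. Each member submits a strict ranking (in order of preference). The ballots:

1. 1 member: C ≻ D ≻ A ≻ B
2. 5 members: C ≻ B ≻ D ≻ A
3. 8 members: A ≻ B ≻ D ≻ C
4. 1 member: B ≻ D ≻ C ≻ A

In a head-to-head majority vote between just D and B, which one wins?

B

Voters preferring D to B: 1; preferring B to D: 14.
B wins the head-to-head.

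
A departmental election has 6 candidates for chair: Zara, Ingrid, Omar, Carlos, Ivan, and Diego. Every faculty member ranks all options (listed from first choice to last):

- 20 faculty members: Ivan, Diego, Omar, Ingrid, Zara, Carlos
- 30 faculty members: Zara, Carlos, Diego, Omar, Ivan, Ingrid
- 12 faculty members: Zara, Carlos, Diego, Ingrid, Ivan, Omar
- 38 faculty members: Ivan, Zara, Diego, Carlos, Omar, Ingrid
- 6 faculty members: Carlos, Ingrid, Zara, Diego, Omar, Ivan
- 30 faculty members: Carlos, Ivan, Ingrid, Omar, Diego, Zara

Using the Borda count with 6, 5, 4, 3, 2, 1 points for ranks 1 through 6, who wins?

Ivan

Zara: 20·2 + 30·6 + 12·6 + 38·5 + 6·4 + 30·1 = 536
Ingrid: 20·3 + 30·1 + 12·3 + 38·1 + 6·5 + 30·4 = 314
Omar: 20·4 + 30·3 + 12·1 + 38·2 + 6·2 + 30·3 = 360
Carlos: 20·1 + 30·5 + 12·5 + 38·3 + 6·6 + 30·6 = 560
Ivan: 20·6 + 30·2 + 12·2 + 38·6 + 6·1 + 30·5 = 588
Diego: 20·5 + 30·4 + 12·4 + 38·4 + 6·3 + 30·2 = 498
Ivan has the highest Borda score (588).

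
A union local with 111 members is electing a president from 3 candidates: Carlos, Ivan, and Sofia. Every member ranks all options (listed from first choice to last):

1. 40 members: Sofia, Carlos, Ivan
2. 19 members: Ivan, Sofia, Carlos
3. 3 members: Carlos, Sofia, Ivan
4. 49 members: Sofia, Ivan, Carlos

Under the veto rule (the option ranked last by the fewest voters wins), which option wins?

Last-place votes: Carlos 68, Ivan 43, Sofia 0.
Sofia is ranked last by the fewest voters, so Sofia wins.

Sofia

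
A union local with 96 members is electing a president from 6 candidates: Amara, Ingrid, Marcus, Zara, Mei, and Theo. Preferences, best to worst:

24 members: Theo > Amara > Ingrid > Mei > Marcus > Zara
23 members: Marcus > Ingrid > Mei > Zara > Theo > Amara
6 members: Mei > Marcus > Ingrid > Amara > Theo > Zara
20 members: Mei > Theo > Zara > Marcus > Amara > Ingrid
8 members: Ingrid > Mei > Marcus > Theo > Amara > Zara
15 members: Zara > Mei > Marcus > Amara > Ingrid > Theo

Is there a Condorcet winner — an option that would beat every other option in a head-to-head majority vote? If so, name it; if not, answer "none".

Checking pairwise contests:
Marcus beats Amara 72–24.
Amara beats Ingrid 59–37.
Mei beats Marcus 73–23.
Ingrid beats Zara 61–35.
Ingrid beats Mei 55–41.
Ingrid beats Theo 52–44.
Every option loses at least one head-to-head, so there is no Condorcet winner.

none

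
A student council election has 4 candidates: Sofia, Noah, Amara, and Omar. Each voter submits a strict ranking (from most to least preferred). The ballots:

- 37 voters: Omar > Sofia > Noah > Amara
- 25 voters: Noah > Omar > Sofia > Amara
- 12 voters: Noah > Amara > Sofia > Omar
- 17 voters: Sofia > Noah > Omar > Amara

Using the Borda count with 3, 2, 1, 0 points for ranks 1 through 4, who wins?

Noah

Sofia: 37·2 + 25·1 + 12·1 + 17·3 = 162
Noah: 37·1 + 25·3 + 12·3 + 17·2 = 182
Amara: 37·0 + 25·0 + 12·2 + 17·0 = 24
Omar: 37·3 + 25·2 + 12·0 + 17·1 = 178
Noah has the highest Borda score (182).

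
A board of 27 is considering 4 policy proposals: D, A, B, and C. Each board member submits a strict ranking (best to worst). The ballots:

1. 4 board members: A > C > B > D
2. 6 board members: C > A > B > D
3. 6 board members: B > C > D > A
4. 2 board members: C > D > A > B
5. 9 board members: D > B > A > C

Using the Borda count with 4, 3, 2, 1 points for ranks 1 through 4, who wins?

D: 4·1 + 6·1 + 6·2 + 2·3 + 9·4 = 64
A: 4·4 + 6·3 + 6·1 + 2·2 + 9·2 = 62
B: 4·2 + 6·2 + 6·4 + 2·1 + 9·3 = 73
C: 4·3 + 6·4 + 6·3 + 2·4 + 9·1 = 71
B has the highest Borda score (73).

B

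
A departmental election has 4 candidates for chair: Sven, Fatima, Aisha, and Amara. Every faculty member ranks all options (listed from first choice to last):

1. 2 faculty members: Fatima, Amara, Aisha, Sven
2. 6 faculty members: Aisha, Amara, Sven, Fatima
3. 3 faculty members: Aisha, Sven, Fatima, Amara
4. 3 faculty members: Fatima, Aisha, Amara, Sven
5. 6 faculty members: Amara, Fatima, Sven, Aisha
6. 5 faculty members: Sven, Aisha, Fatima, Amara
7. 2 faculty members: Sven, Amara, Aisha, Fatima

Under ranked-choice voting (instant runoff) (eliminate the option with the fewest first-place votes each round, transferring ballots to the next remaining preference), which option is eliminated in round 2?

Sven

Round 1: Sven 7, Fatima 5, Aisha 9, Amara 6. Eliminate Fatima.
Round 2: Sven 7, Aisha 12, Amara 8. Eliminate Sven.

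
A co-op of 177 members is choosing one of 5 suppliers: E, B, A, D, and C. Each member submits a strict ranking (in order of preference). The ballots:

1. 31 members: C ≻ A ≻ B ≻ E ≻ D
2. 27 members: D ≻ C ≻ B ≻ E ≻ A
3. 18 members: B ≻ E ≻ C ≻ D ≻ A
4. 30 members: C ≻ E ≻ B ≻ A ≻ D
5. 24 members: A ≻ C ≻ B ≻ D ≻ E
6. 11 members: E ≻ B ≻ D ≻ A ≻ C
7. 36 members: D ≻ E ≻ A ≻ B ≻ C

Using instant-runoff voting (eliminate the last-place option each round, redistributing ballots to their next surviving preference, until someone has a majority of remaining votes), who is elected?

C

Round 1: E 11, B 18, A 24, D 63, C 61. Eliminate E.
Round 2: B 29, A 24, D 63, C 61. Eliminate A.
Round 3: B 29, D 63, C 85. Eliminate B.
Round 4: D 74, C 103. C has a majority.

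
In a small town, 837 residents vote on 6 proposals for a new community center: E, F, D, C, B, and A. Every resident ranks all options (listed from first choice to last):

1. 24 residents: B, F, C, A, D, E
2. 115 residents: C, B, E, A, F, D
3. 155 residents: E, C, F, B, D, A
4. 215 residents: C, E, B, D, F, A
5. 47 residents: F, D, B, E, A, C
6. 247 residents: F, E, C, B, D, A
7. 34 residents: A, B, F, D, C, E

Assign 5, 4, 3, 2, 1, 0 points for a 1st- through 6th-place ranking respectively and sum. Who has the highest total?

C

E: 24·0 + 115·3 + 155·5 + 215·4 + 47·2 + 247·4 + 34·0 = 3062
F: 24·4 + 115·1 + 155·3 + 215·1 + 47·5 + 247·5 + 34·3 = 2463
D: 24·1 + 115·0 + 155·1 + 215·2 + 47·4 + 247·1 + 34·2 = 1112
C: 24·3 + 115·5 + 155·4 + 215·5 + 47·0 + 247·3 + 34·1 = 3117
B: 24·5 + 115·4 + 155·2 + 215·3 + 47·3 + 247·2 + 34·4 = 2306
A: 24·2 + 115·2 + 155·0 + 215·0 + 47·1 + 247·0 + 34·5 = 495
C has the highest Borda score (3117).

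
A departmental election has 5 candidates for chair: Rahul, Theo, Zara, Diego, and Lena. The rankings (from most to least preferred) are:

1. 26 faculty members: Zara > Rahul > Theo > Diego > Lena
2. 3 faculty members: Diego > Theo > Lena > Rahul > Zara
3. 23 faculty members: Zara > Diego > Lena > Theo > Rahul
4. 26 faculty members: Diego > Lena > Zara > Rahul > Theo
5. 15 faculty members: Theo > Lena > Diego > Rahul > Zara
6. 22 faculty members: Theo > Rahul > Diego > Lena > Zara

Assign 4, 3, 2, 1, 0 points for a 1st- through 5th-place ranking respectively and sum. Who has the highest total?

Rahul: 26·3 + 3·1 + 23·0 + 26·1 + 15·1 + 22·3 = 188
Theo: 26·2 + 3·3 + 23·1 + 26·0 + 15·4 + 22·4 = 232
Zara: 26·4 + 3·0 + 23·4 + 26·2 + 15·0 + 22·0 = 248
Diego: 26·1 + 3·4 + 23·3 + 26·4 + 15·2 + 22·2 = 285
Lena: 26·0 + 3·2 + 23·2 + 26·3 + 15·3 + 22·1 = 197
Diego has the highest Borda score (285).

Diego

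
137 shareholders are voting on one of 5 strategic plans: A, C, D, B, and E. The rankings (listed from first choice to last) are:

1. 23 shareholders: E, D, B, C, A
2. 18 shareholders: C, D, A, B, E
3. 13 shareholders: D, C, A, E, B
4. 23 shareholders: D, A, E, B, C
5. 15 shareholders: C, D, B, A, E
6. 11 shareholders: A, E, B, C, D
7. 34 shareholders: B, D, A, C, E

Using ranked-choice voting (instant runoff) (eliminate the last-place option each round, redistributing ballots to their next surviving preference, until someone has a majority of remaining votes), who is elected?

D

Round 1: A 11, C 33, D 36, B 34, E 23. Eliminate A.
Round 2: C 33, D 36, B 34, E 34. Eliminate C.
Round 3: D 69, B 34, E 34. D has a majority.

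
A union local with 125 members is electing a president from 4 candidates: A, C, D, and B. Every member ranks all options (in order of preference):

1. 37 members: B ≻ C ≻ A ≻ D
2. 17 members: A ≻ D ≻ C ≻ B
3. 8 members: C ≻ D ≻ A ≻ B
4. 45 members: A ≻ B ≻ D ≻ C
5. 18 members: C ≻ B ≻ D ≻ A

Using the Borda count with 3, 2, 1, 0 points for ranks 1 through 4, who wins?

A: 37·1 + 17·3 + 8·1 + 45·3 + 18·0 = 231
C: 37·2 + 17·1 + 8·3 + 45·0 + 18·3 = 169
D: 37·0 + 17·2 + 8·2 + 45·1 + 18·1 = 113
B: 37·3 + 17·0 + 8·0 + 45·2 + 18·2 = 237
B has the highest Borda score (237).

B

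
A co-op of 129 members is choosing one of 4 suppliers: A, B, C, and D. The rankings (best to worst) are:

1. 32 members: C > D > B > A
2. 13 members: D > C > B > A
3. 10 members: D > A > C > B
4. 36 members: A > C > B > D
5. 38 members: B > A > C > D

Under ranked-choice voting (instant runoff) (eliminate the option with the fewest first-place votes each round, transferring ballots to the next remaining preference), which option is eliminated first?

Round 1: A 36, B 38, C 32, D 23. Eliminate D.

D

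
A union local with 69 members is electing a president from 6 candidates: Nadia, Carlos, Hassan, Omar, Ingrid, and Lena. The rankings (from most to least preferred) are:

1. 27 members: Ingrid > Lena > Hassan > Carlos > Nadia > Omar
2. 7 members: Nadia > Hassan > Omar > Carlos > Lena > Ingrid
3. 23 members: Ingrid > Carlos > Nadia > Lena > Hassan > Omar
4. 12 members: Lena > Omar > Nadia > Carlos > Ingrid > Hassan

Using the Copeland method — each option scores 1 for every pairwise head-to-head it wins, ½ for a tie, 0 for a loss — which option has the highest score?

Ingrid

Nadia: beats Hassan and Omar; loses to Carlos, Ingrid, and Lena → score 2.
Carlos: beats Nadia, Hassan, and Omar; loses to Ingrid and Lena → score 3.
Hassan: beats Omar; loses to Nadia, Carlos, Ingrid, and Lena → score 1.
Omar: loses to Nadia, Carlos, Hassan, Ingrid, and Lena → score 0.
Ingrid: beats Nadia, Carlos, Hassan, Omar, and Lena → score 5.
Lena: beats Nadia, Carlos, Hassan, and Omar; loses to Ingrid → score 4.
Ingrid has the best pairwise record.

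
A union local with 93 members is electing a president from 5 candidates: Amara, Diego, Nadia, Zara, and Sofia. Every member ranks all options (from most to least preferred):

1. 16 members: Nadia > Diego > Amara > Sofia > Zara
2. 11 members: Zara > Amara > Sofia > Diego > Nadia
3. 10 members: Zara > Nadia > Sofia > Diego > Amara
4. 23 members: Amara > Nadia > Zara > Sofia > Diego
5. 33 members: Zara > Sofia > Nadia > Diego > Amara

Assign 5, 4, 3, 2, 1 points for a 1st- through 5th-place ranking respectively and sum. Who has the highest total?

Zara

Amara: 16·3 + 11·4 + 10·1 + 23·5 + 33·1 = 250
Diego: 16·4 + 11·2 + 10·2 + 23·1 + 33·2 = 195
Nadia: 16·5 + 11·1 + 10·4 + 23·4 + 33·3 = 322
Zara: 16·1 + 11·5 + 10·5 + 23·3 + 33·5 = 355
Sofia: 16·2 + 11·3 + 10·3 + 23·2 + 33·4 = 273
Zara has the highest Borda score (355).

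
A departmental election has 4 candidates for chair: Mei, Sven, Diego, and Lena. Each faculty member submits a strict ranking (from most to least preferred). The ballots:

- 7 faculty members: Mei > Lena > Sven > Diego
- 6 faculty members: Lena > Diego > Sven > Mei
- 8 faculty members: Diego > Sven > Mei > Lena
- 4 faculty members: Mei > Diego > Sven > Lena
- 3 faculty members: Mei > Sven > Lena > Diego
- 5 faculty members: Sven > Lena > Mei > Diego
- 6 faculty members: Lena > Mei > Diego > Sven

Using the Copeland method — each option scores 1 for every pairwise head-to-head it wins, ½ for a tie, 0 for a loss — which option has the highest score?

Mei: beats Sven, Diego, and Lena → score 3.
Sven: beats Lena; loses to Mei and Diego → score 1.
Diego: beats Sven; loses to Mei and Lena → score 1.
Lena: beats Diego; loses to Mei and Sven → score 1.
Mei has the best pairwise record.

Mei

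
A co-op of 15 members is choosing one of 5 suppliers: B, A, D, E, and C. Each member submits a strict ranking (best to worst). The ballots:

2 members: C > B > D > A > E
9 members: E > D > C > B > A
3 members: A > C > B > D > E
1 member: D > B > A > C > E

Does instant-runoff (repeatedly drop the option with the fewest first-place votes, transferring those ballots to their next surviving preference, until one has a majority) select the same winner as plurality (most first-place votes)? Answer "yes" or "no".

yes

Instant-runoff — R1 B 0, A 3, D 1, E 9, C 2 (E winner). Winner: E.
Plurality — first-place votes: B 0, A 3, D 1, E 9, C 2. Winner: E.
The two methods agree.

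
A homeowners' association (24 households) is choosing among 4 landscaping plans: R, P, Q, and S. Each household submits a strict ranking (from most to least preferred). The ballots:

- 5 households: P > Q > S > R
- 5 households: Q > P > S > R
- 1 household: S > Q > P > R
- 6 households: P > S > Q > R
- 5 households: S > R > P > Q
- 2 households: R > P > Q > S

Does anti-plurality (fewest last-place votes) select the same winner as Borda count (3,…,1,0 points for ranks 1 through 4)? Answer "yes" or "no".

yes

Anti-plurality — last-place votes: R 17, P 0, Q 5, S 2. Winner: P.
Borda — scores: R 16, P 53, Q 35, S 40. Winner: P.
The two methods agree.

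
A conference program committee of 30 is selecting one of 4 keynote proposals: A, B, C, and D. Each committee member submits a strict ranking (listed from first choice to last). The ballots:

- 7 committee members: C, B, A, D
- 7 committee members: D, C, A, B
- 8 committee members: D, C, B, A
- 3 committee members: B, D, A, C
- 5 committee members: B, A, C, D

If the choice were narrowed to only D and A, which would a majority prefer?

D

Voters preferring D to A: 18; preferring A to D: 12.
D wins the head-to-head.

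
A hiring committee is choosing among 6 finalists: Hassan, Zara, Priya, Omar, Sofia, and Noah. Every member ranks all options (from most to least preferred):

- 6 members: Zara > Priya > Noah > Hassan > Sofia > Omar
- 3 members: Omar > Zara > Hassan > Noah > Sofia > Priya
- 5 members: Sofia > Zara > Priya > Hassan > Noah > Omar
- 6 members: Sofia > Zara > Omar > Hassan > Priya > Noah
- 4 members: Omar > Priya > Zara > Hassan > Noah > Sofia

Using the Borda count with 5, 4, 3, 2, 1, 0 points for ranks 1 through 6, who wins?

Zara

Hassan: 6·2 + 3·3 + 5·2 + 6·2 + 4·2 = 51
Zara: 6·5 + 3·4 + 5·4 + 6·4 + 4·3 = 98
Priya: 6·4 + 3·0 + 5·3 + 6·1 + 4·4 = 61
Omar: 6·0 + 3·5 + 5·0 + 6·3 + 4·5 = 53
Sofia: 6·1 + 3·1 + 5·5 + 6·5 + 4·0 = 64
Noah: 6·3 + 3·2 + 5·1 + 6·0 + 4·1 = 33
Zara has the highest Borda score (98).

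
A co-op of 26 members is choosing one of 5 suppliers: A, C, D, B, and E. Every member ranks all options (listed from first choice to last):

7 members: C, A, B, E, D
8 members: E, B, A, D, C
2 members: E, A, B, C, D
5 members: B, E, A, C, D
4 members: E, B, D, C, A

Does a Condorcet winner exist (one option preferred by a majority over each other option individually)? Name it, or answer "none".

E

E vs A: 19–7 for E.
E vs C: 19–7 for E.
E vs D: 26–0 for E.
E vs B: 14–12 for E.
E beats every other option head-to-head.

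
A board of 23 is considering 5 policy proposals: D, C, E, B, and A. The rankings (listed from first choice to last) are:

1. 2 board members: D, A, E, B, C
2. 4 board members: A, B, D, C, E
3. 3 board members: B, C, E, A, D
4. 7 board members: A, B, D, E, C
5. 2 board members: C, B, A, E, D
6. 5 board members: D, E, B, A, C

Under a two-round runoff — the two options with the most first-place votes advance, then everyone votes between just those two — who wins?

A

Round 1 first-place votes: D 7, C 2, E 0, B 3, A 11.
A and D advance.
Runoff: A is preferred to D by 16 voters; D by 7.
A wins the runoff.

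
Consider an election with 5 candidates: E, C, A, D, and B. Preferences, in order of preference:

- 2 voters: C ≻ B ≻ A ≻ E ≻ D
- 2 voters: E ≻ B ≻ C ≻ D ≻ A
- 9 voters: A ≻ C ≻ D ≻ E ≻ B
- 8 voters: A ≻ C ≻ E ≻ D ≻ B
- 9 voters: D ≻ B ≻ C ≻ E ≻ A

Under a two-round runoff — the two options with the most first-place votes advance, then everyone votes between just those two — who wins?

A

Round 1 first-place votes: E 2, C 2, A 17, D 9, B 0.
A and D advance.
Runoff: A is preferred to D by 19 voters; D by 11.
A wins the runoff.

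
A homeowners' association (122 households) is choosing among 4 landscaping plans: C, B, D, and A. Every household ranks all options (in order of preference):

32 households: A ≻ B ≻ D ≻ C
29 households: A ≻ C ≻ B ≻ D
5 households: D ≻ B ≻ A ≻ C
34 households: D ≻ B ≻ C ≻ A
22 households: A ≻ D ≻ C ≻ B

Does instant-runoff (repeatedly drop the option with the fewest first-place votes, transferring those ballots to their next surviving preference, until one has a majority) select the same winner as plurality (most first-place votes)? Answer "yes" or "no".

Instant-runoff — R1 C 0, B 0, D 39, A 83 (A winner). Winner: A.
Plurality — first-place votes: C 0, B 0, D 39, A 83. Winner: A.
The two methods agree.

yes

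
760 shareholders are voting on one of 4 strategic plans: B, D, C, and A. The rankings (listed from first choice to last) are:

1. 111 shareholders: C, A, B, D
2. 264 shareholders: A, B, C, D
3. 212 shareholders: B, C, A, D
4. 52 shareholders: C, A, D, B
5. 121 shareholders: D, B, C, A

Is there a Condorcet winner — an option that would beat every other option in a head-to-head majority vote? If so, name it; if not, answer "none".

none

Checking pairwise contests:
A beats B 427–333.
B beats D 587–173.
B beats C 597–163.
C beats A 496–264.
Every option loses at least one head-to-head, so there is no Condorcet winner.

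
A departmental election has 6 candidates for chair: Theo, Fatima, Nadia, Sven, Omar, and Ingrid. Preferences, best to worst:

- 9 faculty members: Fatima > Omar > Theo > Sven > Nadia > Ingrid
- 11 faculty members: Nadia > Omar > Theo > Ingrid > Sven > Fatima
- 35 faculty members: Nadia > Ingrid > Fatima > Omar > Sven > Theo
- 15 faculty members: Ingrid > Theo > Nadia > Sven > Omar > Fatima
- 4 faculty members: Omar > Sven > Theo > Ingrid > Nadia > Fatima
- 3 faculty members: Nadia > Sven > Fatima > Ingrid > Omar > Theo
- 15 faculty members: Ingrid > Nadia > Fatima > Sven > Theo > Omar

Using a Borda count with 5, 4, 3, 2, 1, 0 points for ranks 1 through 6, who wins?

Nadia

Theo: 9·3 + 11·3 + 35·0 + 15·4 + 4·3 + 3·0 + 15·1 = 147
Fatima: 9·5 + 11·0 + 35·3 + 15·0 + 4·0 + 3·3 + 15·3 = 204
Nadia: 9·1 + 11·5 + 35·5 + 15·3 + 4·1 + 3·5 + 15·4 = 363
Sven: 9·2 + 11·1 + 35·1 + 15·2 + 4·4 + 3·4 + 15·2 = 152
Omar: 9·4 + 11·4 + 35·2 + 15·1 + 4·5 + 3·1 + 15·0 = 188
Ingrid: 9·0 + 11·2 + 35·4 + 15·5 + 4·2 + 3·2 + 15·5 = 326
Nadia has the highest Borda score (363).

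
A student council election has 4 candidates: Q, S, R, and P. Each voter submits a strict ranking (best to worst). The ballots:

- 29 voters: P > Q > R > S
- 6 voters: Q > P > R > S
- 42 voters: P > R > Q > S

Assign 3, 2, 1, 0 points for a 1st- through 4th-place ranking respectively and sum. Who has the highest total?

P

Q: 29·2 + 6·3 + 42·1 = 118
S: 29·0 + 6·0 + 42·0 = 0
R: 29·1 + 6·1 + 42·2 = 119
P: 29·3 + 6·2 + 42·3 = 225
P has the highest Borda score (225).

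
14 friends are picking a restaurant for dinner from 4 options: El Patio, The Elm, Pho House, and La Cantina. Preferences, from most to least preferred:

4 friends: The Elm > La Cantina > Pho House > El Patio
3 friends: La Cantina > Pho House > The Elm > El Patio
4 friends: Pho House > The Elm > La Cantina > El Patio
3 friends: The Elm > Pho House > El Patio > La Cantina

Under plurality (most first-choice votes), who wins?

The Elm

First-place votes: El Patio 0, The Elm 7, Pho House 4, La Cantina 3.
The Elm has the most first-place votes.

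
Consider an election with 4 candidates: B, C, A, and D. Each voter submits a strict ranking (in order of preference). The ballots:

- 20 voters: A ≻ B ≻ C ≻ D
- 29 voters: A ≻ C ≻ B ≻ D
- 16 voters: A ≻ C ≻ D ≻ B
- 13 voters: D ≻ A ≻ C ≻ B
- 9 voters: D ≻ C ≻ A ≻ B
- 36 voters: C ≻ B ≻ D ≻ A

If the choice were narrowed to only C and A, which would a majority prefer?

Voters preferring C to A: 45; preferring A to C: 78.
A wins the head-to-head.

A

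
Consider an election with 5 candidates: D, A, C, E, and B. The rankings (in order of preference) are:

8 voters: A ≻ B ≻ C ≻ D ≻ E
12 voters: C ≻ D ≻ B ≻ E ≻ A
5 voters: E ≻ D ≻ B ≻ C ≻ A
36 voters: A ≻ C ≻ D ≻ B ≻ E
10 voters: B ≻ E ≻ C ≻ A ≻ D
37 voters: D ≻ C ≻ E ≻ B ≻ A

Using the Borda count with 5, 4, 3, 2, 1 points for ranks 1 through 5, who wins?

C

D: 8·2 + 12·4 + 5·4 + 36·3 + 10·1 + 37·5 = 387
A: 8·5 + 12·1 + 5·1 + 36·5 + 10·2 + 37·1 = 294
C: 8·3 + 12·5 + 5·2 + 36·4 + 10·3 + 37·4 = 416
E: 8·1 + 12·2 + 5·5 + 36·1 + 10·4 + 37·3 = 244
B: 8·4 + 12·3 + 5·3 + 36·2 + 10·5 + 37·2 = 279
C has the highest Borda score (416).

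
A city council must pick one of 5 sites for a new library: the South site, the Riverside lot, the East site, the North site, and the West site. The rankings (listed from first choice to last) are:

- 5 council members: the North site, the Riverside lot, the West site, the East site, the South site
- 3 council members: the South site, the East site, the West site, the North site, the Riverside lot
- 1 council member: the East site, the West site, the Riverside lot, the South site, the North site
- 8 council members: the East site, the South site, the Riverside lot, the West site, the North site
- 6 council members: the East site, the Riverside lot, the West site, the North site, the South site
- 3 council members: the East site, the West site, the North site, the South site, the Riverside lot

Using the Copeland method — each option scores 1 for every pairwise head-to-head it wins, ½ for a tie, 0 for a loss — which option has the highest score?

the East site

the South site: beats the Riverside lot; loses to the East site, the North site, and the West site → score 1.
the Riverside lot: beats the North site and the West site; loses to the South site and the East site → score 2.
the East site: beats the South site, the Riverside lot, the North site, and the West site → score 4.
the North site: beats the South site; loses to the Riverside lot, the East site, and the West site → score 1.
the West site: beats the South site and the North site; loses to the Riverside lot and the East site → score 2.
the East site has the best pairwise record.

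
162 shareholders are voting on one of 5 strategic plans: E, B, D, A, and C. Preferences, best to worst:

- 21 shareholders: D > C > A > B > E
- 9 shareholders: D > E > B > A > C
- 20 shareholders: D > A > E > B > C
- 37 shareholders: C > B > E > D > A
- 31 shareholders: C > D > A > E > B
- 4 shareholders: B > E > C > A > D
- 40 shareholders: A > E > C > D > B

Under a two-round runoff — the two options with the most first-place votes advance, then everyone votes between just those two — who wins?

Round 1 first-place votes: E 0, B 4, D 50, A 40, C 68.
C and D advance.
Runoff: C is preferred to D by 112 voters; D by 50.
C wins the runoff.

C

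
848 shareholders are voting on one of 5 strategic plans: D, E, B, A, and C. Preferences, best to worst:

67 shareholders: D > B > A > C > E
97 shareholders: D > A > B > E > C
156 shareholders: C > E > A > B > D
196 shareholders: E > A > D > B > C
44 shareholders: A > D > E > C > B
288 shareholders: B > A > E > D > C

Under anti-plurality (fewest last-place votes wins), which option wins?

A

Last-place votes: D 156, E 67, B 44, A 0, C 581.
A is ranked last by the fewest voters, so A wins.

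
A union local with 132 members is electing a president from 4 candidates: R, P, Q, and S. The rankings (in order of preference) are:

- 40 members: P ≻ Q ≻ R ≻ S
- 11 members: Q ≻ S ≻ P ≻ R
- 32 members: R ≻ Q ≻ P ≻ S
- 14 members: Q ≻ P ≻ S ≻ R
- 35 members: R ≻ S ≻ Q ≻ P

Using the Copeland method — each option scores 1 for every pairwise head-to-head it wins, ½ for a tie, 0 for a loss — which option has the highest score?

R

R: beats P, Q, and S → score 3.
P: beats S; loses to R and Q → score 1.
Q: beats P and S; loses to R → score 2.
S: loses to R, P, and Q → score 0.
R has the best pairwise record.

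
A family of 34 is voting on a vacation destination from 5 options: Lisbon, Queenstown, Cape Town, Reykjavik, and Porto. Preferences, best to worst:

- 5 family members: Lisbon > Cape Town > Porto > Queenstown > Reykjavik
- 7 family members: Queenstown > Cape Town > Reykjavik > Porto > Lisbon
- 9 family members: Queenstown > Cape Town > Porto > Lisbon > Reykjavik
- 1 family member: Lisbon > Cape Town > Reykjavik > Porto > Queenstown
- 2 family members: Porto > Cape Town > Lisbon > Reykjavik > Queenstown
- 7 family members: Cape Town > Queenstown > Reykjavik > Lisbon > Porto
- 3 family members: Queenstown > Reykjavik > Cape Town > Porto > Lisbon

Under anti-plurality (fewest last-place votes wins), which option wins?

Cape Town

Last-place votes: Lisbon 10, Queenstown 3, Cape Town 0, Reykjavik 14, Porto 7.
Cape Town is ranked last by the fewest voters, so Cape Town wins.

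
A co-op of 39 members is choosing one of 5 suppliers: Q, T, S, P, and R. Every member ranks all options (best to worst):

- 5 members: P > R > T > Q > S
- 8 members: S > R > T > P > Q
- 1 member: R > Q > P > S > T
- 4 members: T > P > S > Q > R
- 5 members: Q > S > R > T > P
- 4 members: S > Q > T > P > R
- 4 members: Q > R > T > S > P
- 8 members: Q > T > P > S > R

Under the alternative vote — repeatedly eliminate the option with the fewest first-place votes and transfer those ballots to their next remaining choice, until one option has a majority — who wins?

Q

Round 1: Q 17, T 4, S 12, P 5, R 1. Eliminate R.
Round 2: Q 18, T 4, S 12, P 5. Eliminate T.
Round 3: Q 18, S 12, P 9. Eliminate P.
Round 4: Q 23, S 16. Q has a majority.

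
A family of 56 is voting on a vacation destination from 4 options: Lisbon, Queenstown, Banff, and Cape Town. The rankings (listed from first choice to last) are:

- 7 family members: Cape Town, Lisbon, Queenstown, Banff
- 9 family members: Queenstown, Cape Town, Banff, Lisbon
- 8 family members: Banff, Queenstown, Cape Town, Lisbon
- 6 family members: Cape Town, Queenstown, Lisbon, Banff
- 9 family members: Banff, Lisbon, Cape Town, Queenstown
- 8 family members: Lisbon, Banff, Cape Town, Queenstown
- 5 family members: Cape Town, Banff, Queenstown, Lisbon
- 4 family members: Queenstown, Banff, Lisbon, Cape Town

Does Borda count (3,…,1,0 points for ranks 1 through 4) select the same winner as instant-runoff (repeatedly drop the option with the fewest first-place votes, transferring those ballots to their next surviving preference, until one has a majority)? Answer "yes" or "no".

no

Borda — scores: Lisbon 66, Queenstown 79, Banff 94, Cape Town 97. Winner: Cape Town.
Instant-runoff — R1 Lisbon 8, Queenstown 13, Banff 17, Cape Town 18 (Lisbon out); R2 Queenstown 13, Banff 25, Cape Town 18 (Queenstown out); R3 Banff 29, Cape Town 27 (Banff winner). Winner: Banff.
The two methods disagree.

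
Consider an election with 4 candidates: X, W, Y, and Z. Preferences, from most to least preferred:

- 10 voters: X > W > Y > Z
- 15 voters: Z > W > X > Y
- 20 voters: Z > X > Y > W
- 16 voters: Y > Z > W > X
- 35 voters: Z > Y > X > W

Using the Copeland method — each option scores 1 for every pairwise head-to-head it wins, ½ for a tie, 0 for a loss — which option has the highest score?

Z

X: beats W; loses to Y and Z → score 1.
W: loses to X, Y, and Z → score 0.
Y: beats X and W; loses to Z → score 2.
Z: beats X, W, and Y → score 3.
Z has the best pairwise record.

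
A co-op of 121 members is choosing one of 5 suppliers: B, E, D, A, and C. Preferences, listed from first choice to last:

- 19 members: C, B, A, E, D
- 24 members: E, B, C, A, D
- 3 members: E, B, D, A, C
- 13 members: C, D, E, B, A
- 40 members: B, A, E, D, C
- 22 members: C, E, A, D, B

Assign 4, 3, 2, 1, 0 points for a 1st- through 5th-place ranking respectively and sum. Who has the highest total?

B

B: 19·3 + 24·3 + 3·3 + 13·1 + 40·4 + 22·0 = 311
E: 19·1 + 24·4 + 3·4 + 13·2 + 40·2 + 22·3 = 299
D: 19·0 + 24·0 + 3·2 + 13·3 + 40·1 + 22·1 = 107
A: 19·2 + 24·1 + 3·1 + 13·0 + 40·3 + 22·2 = 229
C: 19·4 + 24·2 + 3·0 + 13·4 + 40·0 + 22·4 = 264
B has the highest Borda score (311).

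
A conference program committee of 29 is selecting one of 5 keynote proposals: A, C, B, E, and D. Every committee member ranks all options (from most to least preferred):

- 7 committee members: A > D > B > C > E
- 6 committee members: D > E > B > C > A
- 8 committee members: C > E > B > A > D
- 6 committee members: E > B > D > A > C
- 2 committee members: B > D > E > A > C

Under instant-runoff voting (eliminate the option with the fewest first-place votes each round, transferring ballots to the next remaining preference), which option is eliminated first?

B

Round 1: A 7, C 8, B 2, E 6, D 6. Eliminate B.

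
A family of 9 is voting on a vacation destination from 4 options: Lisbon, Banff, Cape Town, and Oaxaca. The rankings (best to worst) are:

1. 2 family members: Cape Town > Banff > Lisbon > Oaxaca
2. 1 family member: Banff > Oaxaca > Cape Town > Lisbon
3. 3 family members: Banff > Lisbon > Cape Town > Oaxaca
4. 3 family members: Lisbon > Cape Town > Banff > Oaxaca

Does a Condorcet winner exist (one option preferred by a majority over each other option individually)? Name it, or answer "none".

Checking pairwise contests:
Banff beats Lisbon 6–3.
Cape Town beats Banff 5–4.
Lisbon beats Cape Town 6–3.
Lisbon beats Oaxaca 8–1.
Every option loses at least one head-to-head, so there is no Condorcet winner.

none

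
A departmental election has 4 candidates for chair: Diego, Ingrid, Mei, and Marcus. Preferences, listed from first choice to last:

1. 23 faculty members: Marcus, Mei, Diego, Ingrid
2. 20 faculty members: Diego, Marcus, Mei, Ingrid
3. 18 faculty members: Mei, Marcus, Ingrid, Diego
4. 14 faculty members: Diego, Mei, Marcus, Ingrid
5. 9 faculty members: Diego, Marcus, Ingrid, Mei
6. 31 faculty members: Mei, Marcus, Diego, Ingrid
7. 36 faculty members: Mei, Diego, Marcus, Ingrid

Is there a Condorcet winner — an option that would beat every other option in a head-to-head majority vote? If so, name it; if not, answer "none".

Mei

Mei vs Diego: 108–43 for Mei.
Mei vs Ingrid: 142–9 for Mei.
Mei vs Marcus: 99–52 for Mei.
Mei beats every other option head-to-head.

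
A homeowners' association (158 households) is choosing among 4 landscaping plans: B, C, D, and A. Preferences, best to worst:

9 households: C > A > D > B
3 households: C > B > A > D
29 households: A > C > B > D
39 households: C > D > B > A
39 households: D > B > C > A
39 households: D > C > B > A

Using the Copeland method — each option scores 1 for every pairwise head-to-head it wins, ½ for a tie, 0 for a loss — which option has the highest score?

C

B: beats A; loses to C and D → score 1.
C: beats B, D, and A → score 3.
D: beats B and A; loses to C → score 2.
A: loses to B, C, and D → score 0.
C has the best pairwise record.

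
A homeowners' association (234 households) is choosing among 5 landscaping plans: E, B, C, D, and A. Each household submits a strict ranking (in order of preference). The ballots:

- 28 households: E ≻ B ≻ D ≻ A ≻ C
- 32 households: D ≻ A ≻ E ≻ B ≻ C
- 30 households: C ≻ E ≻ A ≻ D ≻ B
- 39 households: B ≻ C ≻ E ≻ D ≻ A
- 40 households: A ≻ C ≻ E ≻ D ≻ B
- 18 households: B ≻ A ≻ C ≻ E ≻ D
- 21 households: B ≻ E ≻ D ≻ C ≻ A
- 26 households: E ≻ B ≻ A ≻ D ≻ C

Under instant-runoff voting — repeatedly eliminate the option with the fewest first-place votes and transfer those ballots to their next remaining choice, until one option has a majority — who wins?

E

Round 1: E 54, B 78, C 30, D 32, A 40. Eliminate C.
Round 2: E 84, B 78, D 32, A 40. Eliminate D.
Round 3: E 84, B 78, A 72. Eliminate A.
Round 4: E 156, B 78. E has a majority.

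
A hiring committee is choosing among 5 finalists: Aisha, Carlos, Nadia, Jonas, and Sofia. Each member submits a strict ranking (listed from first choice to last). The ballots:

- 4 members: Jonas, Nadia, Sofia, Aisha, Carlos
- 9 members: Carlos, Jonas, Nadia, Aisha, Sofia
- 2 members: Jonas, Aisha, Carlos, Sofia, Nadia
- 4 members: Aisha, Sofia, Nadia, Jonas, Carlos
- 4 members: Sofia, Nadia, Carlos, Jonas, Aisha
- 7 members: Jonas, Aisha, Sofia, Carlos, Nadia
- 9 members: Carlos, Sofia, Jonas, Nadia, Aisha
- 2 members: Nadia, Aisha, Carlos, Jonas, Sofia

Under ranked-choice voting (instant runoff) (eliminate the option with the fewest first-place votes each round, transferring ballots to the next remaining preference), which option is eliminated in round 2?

Round 1: Aisha 4, Carlos 18, Nadia 2, Jonas 13, Sofia 4. Eliminate Nadia.
Round 2: Aisha 6, Carlos 18, Jonas 13, Sofia 4. Eliminate Sofia.

Sofia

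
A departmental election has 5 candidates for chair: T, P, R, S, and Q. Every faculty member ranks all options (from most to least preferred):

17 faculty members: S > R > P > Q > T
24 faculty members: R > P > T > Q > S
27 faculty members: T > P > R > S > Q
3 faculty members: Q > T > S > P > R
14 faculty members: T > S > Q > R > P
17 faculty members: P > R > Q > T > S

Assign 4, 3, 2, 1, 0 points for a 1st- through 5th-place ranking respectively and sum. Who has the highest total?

T: 17·0 + 24·2 + 27·4 + 3·3 + 14·4 + 17·1 = 238
P: 17·2 + 24·3 + 27·3 + 3·1 + 14·0 + 17·4 = 258
R: 17·3 + 24·4 + 27·2 + 3·0 + 14·1 + 17·3 = 266
S: 17·4 + 24·0 + 27·1 + 3·2 + 14·3 + 17·0 = 143
Q: 17·1 + 24·1 + 27·0 + 3·4 + 14·2 + 17·2 = 115
R has the highest Borda score (266).

R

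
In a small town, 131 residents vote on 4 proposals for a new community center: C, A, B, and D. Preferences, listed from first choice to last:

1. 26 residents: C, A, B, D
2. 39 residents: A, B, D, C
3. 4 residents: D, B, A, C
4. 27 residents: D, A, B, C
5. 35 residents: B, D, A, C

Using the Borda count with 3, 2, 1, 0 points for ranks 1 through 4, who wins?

A

C: 26·3 + 39·0 + 4·0 + 27·0 + 35·0 = 78
A: 26·2 + 39·3 + 4·1 + 27·2 + 35·1 = 262
B: 26·1 + 39·2 + 4·2 + 27·1 + 35·3 = 244
D: 26·0 + 39·1 + 4·3 + 27·3 + 35·2 = 202
A has the highest Borda score (262).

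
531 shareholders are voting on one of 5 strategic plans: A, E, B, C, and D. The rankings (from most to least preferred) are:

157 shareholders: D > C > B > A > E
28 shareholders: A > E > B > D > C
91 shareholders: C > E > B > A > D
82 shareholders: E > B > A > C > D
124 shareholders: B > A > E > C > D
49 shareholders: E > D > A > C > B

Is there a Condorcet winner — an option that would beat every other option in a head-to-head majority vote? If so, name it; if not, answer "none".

Checking pairwise contests:
B beats A 454–77.
A beats E 309–222.
C beats B 297–234.
A beats C 283–248.
A beats D 325–206.
Every option loses at least one head-to-head, so there is no Condorcet winner.

none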